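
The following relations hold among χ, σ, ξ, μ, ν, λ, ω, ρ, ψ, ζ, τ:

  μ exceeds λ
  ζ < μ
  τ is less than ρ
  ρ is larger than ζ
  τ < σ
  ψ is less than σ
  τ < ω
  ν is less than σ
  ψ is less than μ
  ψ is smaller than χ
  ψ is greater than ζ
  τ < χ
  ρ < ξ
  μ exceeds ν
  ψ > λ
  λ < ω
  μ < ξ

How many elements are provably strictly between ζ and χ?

1

The relations place ζ below χ. An element lies strictly between them when it is forced above ζ and also forced below χ.
Above ζ: {ρ, ψ, μ, σ, ξ}. Below χ: {τ, λ, ψ}.
Intersection: {ψ} — 1.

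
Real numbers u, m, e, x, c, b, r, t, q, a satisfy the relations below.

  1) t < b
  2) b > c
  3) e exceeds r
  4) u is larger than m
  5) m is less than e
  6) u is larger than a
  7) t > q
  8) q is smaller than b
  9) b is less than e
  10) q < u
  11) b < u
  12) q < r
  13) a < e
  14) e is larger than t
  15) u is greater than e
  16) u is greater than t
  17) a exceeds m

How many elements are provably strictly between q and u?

4

The relations place q below u. An element lies strictly between them when it is forced above q and also forced below u.
Above q: {r, t, b, e}. Below u: {r, m, t, a, c, b, e}.
Intersection: {r, t, b, e} — 4.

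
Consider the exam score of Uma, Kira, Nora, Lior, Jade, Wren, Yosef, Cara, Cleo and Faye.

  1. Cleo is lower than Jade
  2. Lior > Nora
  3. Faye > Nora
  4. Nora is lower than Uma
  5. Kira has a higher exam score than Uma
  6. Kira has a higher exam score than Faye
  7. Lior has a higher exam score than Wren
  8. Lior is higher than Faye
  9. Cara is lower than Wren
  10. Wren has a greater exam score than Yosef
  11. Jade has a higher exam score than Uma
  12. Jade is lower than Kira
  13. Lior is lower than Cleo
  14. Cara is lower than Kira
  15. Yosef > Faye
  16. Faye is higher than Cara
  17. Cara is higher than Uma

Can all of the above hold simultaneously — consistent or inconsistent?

Every relation is compatible with Nora < Uma < Cara < Faye < Yosef < Wren < Lior < Cleo < Jade < Kira; the set is consistent.

consistent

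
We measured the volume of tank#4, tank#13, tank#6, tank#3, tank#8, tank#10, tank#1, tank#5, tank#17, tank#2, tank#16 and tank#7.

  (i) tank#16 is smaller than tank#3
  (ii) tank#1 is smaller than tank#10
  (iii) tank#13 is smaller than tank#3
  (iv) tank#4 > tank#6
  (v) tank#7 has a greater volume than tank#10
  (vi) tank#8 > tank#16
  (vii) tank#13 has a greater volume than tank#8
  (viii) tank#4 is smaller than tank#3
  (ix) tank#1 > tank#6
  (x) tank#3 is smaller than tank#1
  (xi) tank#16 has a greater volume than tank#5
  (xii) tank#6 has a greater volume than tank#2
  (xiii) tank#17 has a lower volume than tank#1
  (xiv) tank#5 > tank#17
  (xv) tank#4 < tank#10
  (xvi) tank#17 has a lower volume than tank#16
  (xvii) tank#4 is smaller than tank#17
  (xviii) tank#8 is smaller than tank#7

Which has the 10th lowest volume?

Chaining the given pairs: tank#2 < tank#6 < tank#4 < tank#17 < tank#5 < tank#16 < tank#8 < tank#13 < tank#3 < tank#1 < tank#10 < tank#7.
Counting 10 from the smallest end gives tank#1.

tank#1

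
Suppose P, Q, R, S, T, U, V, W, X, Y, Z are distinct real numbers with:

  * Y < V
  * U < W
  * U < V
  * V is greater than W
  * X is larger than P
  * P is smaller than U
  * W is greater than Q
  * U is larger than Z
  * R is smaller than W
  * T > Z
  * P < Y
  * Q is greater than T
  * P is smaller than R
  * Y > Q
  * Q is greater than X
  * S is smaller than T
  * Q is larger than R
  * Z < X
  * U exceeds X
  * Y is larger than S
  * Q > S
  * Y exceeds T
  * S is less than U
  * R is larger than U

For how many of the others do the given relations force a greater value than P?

7

The elements the relations force above P are X, U, R, Q, W, Y, V — no chain reaches any other.
That is 7.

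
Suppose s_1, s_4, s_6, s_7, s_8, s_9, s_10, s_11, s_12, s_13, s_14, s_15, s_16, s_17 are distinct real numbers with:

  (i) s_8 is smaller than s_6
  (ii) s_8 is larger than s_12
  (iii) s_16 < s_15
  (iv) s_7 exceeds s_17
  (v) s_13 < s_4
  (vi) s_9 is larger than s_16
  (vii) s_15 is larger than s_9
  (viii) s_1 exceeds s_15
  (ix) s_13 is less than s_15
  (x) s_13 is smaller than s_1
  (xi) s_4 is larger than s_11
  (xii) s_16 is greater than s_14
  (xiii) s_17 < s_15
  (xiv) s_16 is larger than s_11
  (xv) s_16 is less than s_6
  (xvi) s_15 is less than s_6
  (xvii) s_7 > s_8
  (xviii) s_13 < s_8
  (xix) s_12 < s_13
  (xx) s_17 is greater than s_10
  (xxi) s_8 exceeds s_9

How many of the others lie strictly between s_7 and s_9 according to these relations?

The relations place s_9 below s_7. An element lies strictly between them when it is forced above s_9 and also forced below s_7.
Above s_9: {s_8, s_15, s_6, s_1}. Below s_7: {s_12, s_14, s_10, s_11, s_13, s_16, s_8, s_17}.
Intersection: {s_8} — 1.

1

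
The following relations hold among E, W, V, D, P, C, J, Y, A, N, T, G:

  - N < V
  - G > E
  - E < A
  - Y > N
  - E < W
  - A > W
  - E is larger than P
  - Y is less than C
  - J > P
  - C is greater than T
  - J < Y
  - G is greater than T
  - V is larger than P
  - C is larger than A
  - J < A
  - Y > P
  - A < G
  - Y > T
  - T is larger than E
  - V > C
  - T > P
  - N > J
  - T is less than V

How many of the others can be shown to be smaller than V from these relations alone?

9

The elements the relations force below V are P, J, E, N, W, T, A, Y, C — no chain reaches any other.
That is 9.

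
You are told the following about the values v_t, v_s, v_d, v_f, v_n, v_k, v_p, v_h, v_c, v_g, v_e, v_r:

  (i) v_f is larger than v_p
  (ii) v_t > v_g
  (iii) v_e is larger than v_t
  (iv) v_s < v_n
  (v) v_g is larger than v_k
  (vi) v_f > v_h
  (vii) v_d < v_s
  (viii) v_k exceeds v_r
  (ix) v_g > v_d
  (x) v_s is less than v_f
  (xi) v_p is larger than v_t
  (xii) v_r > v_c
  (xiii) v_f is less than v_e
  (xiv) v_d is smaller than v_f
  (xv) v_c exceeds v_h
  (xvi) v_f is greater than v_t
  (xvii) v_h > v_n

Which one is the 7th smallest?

v_k

The consecutive relations fix a unique order: v_d < v_s < v_n < v_h < v_c < v_r < v_k < v_g < v_t < v_p < v_f < v_e.
Counting 7 from the smallest end gives v_k.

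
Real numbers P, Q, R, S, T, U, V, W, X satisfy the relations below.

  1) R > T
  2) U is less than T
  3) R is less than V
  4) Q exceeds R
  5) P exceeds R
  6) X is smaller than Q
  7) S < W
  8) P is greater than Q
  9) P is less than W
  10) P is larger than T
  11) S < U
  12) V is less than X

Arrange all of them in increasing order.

S < U < T < R < V < X < Q < P < W

Each adjacent pair is fixed by a given relation: S < U; U < T; T < R; R < V; V < X; X < Q; Q < P; P < W. Chaining them end to end gives the full order.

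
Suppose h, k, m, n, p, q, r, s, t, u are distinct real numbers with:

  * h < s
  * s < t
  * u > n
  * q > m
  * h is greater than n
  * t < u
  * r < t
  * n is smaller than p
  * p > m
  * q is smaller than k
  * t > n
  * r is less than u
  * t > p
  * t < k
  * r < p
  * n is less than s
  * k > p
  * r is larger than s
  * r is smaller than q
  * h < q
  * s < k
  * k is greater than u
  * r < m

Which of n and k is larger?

k

Following the relations from n: n < h < s < r < m < p < t < u < k.
So n < k; k is the larger of the two.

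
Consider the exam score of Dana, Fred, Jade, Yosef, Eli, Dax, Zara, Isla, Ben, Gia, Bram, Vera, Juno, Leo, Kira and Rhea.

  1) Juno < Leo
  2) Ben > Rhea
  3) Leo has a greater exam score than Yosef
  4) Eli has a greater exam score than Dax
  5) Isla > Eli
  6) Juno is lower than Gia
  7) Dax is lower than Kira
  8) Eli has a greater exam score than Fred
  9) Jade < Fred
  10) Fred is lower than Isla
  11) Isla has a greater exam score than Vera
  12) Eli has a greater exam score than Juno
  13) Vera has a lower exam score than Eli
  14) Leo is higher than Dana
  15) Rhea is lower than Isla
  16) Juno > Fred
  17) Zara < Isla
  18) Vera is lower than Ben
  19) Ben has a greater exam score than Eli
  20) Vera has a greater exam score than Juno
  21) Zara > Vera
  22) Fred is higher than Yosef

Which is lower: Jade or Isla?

Jade

Link the given pairs in sequence: Jade < Fred; Fred < Juno; Juno < Vera; Vera < Eli; Eli < Isla.
Together: Jade < Fred < Juno < Vera < Eli < Isla.
So Jade < Isla; Jade is the lower of the two.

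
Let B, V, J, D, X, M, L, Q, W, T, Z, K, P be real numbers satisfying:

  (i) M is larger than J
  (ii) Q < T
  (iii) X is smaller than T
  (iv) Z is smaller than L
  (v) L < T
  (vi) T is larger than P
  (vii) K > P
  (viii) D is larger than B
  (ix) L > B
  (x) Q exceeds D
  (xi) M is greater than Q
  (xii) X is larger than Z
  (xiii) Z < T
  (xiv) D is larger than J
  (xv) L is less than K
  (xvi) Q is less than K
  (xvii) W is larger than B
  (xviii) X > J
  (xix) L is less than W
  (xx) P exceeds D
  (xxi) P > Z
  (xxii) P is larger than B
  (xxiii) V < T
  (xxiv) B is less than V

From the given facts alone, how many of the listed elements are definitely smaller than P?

The elements the relations force below P are B, J, D, Z — no chain reaches any other.
That is 4.

4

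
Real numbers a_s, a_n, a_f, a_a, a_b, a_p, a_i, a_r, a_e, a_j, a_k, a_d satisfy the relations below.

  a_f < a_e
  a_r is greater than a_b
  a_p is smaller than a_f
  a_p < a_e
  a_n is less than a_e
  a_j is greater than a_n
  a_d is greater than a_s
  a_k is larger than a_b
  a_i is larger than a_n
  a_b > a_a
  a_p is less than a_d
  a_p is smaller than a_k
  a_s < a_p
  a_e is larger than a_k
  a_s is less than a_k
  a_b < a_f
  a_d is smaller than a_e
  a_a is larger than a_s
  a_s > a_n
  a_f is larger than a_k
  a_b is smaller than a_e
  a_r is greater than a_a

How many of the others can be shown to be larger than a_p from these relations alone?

4

From a_p the given relations immediately reach a_k, a_f, a_d, a_e.
No other element is forced above a_p by the given relations, so the count is 4.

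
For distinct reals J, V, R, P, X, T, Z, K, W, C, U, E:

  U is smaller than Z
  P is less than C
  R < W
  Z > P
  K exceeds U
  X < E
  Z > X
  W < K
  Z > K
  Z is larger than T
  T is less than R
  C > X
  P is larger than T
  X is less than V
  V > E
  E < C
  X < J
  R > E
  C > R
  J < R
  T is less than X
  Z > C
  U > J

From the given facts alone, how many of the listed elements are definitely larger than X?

9

Directly above X: J, E, V, C, Z.
One step further: R, U (7 so far).
One step further: W, K (9 so far).
No other element is forced above X by the given relations, so the count is 9.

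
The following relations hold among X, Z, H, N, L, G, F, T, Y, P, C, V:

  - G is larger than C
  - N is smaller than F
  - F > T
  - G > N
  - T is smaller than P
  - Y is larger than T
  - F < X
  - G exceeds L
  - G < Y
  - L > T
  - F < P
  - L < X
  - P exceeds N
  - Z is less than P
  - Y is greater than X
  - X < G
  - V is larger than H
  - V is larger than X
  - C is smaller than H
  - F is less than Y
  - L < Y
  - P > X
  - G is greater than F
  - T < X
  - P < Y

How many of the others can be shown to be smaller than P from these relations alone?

6

From P the given relations immediately reach T, N, F, Z, X.
From those, L — 6 in total.
No other element is forced below P by the given relations, so the count is 6.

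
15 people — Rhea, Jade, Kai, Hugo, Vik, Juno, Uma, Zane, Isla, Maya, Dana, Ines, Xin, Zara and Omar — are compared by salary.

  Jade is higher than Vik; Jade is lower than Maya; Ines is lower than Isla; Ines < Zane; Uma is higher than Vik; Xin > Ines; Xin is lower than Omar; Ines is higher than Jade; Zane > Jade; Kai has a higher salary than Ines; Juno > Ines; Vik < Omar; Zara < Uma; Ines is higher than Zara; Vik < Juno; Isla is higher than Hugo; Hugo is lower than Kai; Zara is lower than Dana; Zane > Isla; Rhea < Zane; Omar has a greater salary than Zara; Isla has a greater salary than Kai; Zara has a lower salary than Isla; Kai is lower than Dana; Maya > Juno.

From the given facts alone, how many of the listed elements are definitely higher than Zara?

10

The elements the relations force above Zara are Ines, Xin, Juno, Kai, Maya, Dana, Omar, Isla, Zane, Uma — no chain reaches any other.
That is 10.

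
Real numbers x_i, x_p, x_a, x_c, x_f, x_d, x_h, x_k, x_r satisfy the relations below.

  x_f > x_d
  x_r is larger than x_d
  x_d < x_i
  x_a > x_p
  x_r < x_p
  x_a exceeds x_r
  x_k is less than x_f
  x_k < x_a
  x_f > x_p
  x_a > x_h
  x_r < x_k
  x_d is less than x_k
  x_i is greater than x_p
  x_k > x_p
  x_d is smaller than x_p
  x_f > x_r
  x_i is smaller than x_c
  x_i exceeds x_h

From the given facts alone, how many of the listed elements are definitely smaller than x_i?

4

Directly below x_i: x_d, x_p, x_h.
One step further: x_r (4 so far).
No other element is forced below x_i by the given relations, so the count is 4.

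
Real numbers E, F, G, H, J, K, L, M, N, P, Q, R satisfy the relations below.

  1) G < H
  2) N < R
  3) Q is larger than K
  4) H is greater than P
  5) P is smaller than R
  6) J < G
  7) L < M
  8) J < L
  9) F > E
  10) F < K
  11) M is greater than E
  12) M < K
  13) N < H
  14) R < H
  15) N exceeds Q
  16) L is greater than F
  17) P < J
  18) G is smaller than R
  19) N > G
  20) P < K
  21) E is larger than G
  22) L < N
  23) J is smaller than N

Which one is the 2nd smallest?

J

Chaining the given pairs: P < J < G < E < F < L < M < K < Q < N < R < H.
The 2nd smallest is J.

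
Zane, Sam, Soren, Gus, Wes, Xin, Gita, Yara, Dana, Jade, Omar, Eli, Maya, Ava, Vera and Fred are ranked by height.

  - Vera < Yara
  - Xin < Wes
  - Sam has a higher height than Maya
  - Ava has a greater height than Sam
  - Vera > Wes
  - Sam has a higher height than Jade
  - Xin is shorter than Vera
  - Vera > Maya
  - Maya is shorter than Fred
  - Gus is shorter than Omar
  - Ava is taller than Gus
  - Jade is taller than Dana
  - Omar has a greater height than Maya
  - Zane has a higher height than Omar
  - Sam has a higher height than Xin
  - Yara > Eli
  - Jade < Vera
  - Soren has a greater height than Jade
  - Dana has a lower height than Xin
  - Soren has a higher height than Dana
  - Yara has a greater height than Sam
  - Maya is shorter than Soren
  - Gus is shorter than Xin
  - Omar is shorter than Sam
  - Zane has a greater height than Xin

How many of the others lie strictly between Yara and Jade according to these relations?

2

The relations place Jade below Yara. An element lies strictly between them when it is forced above Jade and also forced below Yara.
Above Jade: {Soren, Sam, Ava, Vera}. Below Yara: {Dana, Maya, Gus, Xin, Wes, Omar, Sam, Vera, Eli}.
Intersection: {Sam, Vera} — 2.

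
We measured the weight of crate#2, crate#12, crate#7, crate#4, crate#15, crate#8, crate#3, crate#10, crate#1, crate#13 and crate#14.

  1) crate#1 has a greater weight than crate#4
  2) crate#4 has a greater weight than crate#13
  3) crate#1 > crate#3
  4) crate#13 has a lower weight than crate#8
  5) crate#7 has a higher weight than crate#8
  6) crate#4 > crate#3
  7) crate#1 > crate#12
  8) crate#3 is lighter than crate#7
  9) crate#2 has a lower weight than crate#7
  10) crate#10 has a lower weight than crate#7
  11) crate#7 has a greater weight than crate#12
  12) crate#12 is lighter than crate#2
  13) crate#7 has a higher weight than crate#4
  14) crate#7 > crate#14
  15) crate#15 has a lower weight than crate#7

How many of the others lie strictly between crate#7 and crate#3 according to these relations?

Chaining upward from crate#3 reaches: crate#4, crate#1.
Chaining downward from crate#7 reaches: crate#13, crate#14, crate#10, crate#15, crate#4, crate#8, crate#12, crate#2.
Strictly between crate#3 and crate#7 are those in both lists: crate#4 — 1 element.

1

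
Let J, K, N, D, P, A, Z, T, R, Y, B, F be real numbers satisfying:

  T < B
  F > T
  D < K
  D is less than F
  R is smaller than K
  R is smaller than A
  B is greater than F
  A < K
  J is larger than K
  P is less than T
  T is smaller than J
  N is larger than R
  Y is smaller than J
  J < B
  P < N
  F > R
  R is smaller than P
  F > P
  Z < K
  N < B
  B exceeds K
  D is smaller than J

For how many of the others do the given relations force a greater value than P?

Directly above P: T, N, F.
One step further: J, B (5 so far).
No other element is forced above P by the given relations, so the count is 5.

5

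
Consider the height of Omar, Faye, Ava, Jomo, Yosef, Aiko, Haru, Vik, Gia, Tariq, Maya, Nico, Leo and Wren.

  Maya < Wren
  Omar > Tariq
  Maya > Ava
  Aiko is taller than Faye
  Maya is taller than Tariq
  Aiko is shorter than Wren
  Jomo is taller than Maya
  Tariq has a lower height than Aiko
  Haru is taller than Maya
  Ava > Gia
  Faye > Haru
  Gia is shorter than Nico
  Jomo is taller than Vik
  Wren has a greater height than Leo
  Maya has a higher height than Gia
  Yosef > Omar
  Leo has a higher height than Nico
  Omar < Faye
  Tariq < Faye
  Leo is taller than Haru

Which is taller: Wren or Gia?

Wren

Chaining the given relations: Gia < Ava < Maya < Haru < Leo < Wren.
So Gia < Wren; Wren is the taller of the two.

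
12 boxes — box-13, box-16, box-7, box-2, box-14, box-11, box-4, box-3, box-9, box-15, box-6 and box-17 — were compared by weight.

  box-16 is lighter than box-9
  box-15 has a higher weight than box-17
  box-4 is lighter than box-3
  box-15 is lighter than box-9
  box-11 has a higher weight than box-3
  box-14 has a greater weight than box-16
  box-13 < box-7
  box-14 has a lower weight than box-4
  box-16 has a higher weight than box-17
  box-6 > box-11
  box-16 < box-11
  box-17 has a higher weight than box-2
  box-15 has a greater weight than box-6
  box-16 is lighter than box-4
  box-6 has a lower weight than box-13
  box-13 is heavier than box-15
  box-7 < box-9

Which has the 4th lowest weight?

box-14

Chaining the given pairs: box-2 < box-17 < box-16 < box-14 < box-4 < box-3 < box-11 < box-6 < box-15 < box-13 < box-7 < box-9.
Counting 4 from the smallest end gives box-14.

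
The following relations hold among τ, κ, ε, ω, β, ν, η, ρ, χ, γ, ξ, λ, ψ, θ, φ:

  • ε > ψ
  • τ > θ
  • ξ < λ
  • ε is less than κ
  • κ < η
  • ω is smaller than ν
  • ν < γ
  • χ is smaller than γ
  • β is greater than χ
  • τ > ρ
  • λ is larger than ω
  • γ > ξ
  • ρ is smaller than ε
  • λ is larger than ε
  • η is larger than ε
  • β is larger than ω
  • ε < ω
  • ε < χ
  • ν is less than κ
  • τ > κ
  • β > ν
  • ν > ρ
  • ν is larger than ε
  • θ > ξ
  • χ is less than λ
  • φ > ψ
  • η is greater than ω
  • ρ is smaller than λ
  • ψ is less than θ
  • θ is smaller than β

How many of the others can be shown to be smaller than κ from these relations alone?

The elements the relations force below κ are ρ, ψ, ε, ω, ν — no chain reaches any other.
That is 5.

5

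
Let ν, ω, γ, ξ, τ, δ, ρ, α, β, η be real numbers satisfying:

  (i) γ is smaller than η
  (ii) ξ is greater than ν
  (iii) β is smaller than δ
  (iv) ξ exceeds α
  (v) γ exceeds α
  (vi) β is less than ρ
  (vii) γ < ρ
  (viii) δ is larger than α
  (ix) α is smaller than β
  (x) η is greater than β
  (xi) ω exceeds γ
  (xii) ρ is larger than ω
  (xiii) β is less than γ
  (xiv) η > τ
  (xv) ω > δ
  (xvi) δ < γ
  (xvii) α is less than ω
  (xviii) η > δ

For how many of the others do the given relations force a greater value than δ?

The elements the relations force above δ are γ, ω, η, ρ — no chain reaches any other.
That is 4.

4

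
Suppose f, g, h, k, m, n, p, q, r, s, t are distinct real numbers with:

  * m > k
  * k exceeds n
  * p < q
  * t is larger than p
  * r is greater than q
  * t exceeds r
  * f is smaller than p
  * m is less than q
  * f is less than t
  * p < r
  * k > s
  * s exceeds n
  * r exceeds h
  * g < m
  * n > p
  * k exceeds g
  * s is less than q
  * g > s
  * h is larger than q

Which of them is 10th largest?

The consecutive relations fix a unique order: f < p < n < s < g < k < m < q < h < r < t.
Counting 10 from the largest end gives p.

p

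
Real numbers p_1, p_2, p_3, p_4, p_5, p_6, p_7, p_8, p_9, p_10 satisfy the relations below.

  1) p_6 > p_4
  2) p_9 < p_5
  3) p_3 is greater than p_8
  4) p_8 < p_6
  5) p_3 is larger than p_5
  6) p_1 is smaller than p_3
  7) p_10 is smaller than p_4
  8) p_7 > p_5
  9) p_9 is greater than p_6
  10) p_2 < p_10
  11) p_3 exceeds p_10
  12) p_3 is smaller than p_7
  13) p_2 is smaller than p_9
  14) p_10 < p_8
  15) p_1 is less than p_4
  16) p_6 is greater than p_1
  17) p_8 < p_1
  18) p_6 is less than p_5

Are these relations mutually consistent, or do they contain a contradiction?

consistent

Every relation is compatible with p_2 < p_10 < p_8 < p_1 < p_4 < p_6 < p_9 < p_5 < p_3 < p_7; the set is consistent.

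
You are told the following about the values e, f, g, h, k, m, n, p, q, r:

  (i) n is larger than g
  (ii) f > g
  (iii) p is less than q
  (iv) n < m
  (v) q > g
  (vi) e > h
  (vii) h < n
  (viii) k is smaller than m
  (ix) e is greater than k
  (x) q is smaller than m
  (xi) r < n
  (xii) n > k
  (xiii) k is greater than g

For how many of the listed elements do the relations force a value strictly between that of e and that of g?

1

Chaining upward from g reaches: k, q, n, m, f.
Chaining downward from e reaches: h, k.
Strictly between g and e are those in both lists: k — 1 element.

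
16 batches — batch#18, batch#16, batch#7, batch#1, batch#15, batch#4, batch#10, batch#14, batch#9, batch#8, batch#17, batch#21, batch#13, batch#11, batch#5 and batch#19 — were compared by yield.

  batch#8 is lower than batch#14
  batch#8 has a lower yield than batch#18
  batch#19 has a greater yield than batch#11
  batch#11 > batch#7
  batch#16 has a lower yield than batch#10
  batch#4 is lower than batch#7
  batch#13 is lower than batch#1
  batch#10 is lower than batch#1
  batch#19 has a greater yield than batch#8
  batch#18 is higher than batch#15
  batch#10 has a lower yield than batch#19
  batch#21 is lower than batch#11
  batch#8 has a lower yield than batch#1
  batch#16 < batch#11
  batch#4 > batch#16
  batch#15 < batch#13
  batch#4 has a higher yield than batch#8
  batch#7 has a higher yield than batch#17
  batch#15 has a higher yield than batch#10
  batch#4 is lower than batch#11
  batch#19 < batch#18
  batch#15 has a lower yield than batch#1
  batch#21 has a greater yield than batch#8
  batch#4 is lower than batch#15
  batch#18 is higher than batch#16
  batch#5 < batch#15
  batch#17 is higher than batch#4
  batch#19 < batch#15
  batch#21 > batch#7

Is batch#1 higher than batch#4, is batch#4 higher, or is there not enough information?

Link the given pairs in sequence: batch#4 < batch#17; batch#17 < batch#7; batch#7 < batch#21; batch#21 < batch#11; batch#11 < batch#19; batch#19 < batch#15; batch#15 < batch#13; batch#13 < batch#1.
Chaining these gives batch#4 < batch#17 < batch#7 < batch#21 < batch#11 < batch#19 < batch#15 < batch#13 < batch#1.
So batch#1 is higher.

batch#1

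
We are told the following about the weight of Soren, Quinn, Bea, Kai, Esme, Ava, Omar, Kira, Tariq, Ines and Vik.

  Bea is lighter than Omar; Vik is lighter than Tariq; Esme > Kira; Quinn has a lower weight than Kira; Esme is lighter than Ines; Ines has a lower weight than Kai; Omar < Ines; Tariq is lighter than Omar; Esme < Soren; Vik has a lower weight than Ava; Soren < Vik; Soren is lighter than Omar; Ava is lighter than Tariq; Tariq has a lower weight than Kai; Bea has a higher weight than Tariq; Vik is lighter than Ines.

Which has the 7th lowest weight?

Chaining the given pairs: Quinn < Kira < Esme < Soren < Vik < Ava < Tariq < Bea < Omar < Ines < Kai.
Counting 7 from the smallest end gives Tariq.

Tariq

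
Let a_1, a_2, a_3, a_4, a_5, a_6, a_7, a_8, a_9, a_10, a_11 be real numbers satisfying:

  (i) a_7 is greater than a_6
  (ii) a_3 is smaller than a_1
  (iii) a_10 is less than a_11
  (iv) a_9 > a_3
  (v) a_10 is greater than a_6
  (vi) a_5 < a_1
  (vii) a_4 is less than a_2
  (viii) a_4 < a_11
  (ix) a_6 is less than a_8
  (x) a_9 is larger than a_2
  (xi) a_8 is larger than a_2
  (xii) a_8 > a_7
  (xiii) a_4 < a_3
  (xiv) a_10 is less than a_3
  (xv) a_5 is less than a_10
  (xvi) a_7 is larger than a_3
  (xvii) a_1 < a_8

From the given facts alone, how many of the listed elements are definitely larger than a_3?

4

The elements the relations force above a_3 are a_1, a_7, a_8, a_9 — no chain reaches any other.
That is 4.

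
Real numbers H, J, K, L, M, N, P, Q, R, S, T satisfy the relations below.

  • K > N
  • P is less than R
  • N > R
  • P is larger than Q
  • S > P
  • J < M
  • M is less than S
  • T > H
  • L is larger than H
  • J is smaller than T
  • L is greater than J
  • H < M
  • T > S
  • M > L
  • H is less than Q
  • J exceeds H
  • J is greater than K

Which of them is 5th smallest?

Chaining the given pairs: H < Q < P < R < N < K < J < L < M < S < T.
Counting 5 from the smallest end gives N.

N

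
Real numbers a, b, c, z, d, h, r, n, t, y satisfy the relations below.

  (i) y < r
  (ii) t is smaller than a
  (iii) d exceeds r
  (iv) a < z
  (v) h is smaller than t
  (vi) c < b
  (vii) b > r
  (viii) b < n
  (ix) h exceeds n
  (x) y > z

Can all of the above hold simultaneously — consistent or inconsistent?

inconsistent

We have r < b stated directly, yet also b < n < h < t < a < z < y < r by chaining the others — so b < r. Contradiction.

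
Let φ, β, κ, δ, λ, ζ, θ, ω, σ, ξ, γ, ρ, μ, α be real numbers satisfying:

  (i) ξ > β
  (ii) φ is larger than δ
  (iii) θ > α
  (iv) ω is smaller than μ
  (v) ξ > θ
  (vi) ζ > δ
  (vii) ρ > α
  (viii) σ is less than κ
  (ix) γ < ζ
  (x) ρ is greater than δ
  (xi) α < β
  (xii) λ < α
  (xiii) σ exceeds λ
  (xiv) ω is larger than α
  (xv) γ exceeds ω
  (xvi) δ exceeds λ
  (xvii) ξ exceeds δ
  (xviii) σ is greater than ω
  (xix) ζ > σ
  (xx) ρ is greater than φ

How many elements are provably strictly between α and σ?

Chaining upward from α reaches: θ, ω, μ, β, ξ, κ, ρ, γ, ζ.
Chaining downward from σ reaches: λ, ω.
Strictly between α and σ are those in both lists: ω — 1 element.

1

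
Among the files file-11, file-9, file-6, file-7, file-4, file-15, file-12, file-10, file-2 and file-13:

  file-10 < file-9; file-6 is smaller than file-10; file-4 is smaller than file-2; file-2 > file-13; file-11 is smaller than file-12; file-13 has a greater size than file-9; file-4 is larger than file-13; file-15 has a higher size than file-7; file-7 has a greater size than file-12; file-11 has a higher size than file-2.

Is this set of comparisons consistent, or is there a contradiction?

consistent

Every relation is compatible with file-6 < file-10 < file-9 < file-13 < file-4 < file-2 < file-11 < file-12 < file-7 < file-15; the set is consistent.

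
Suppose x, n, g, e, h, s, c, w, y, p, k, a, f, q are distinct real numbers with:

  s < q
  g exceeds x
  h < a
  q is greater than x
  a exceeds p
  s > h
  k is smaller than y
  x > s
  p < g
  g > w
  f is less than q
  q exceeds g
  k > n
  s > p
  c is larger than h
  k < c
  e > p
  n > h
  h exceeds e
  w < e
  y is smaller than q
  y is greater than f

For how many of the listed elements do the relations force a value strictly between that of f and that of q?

1

The relations place f below q. An element lies strictly between them when it is forced above f and also forced below q.
Above f: {y}. Below q: {p, w, e, h, s, x, n, k, g, y}.
Intersection: {y} — 1.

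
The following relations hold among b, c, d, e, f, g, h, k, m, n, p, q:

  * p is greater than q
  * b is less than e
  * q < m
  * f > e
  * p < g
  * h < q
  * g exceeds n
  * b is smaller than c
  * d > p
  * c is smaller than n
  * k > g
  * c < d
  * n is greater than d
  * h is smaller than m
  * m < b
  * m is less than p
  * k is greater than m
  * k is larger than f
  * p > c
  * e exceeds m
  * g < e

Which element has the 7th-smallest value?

d

Piecing the relations together gives one ordering: h < q < m < b < c < p < d < n < g < e < f < k.
Counting 7 from the smallest end gives d.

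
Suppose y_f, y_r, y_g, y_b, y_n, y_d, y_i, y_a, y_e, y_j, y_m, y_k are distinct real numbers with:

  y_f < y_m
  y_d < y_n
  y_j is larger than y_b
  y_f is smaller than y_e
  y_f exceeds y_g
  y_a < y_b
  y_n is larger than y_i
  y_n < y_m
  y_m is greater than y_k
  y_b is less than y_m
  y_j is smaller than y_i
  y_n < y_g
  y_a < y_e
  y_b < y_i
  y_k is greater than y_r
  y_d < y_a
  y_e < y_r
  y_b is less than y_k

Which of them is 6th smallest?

y_n

Chaining the given pairs: y_d < y_a < y_b < y_j < y_i < y_n < y_g < y_f < y_e < y_r < y_k < y_m.
Counting 6 from the smallest end gives y_n.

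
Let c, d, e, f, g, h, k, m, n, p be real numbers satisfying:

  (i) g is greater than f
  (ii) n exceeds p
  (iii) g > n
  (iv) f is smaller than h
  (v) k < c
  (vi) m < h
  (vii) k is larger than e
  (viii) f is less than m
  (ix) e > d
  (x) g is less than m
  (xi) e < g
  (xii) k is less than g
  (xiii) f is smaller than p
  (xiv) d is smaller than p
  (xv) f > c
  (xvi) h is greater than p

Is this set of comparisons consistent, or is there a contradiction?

Every relation is compatible with d < e < k < c < f < p < n < g < m < h; the set is consistent.

consistent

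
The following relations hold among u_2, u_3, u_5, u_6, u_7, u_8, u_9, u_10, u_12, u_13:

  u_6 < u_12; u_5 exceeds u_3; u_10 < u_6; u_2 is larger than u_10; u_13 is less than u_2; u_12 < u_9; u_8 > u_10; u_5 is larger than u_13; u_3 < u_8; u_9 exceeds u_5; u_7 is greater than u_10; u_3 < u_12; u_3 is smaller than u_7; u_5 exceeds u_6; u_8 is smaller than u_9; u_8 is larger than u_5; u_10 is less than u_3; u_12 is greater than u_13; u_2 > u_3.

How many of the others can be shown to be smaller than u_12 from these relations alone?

From u_12 the given relations immediately reach u_13, u_3, u_6.
From those, u_10 — 4 in total.
Nothing else is reachable below u_12; 4 in all.

4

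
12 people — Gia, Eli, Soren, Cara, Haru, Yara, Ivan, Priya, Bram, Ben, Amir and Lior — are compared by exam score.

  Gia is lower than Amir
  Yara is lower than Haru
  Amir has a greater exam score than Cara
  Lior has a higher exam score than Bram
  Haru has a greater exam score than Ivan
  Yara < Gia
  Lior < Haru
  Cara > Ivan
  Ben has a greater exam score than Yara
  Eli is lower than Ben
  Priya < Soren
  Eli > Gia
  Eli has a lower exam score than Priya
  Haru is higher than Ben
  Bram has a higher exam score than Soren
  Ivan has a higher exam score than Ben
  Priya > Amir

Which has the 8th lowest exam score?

The consecutive relations fix a unique order: Yara < Gia < Eli < Ben < Ivan < Cara < Amir < Priya < Soren < Bram < Lior < Haru.
The 8th smallest is Priya.

Priya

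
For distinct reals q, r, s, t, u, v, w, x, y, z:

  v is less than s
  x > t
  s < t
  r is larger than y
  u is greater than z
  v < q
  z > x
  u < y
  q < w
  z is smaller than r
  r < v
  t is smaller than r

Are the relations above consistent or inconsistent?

Chaining the given relations yields s < t < x < z < u < y < r < v, so s < v. But one relation states v < s. These cannot both hold.

inconsistent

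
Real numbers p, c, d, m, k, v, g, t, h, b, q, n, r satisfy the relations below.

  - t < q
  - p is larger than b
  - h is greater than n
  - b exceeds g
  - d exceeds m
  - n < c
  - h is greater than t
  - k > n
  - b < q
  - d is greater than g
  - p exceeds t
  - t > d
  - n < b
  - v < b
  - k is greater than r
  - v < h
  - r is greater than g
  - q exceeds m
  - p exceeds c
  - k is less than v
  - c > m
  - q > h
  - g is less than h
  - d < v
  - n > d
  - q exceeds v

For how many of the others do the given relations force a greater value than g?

11

From g the given relations immediately reach d, r, b, h.
From those, n, k, t, v, p, q — 10 in total.
From those, c — 11 in total.
No other element is forced above g by the given relations, so the count is 11.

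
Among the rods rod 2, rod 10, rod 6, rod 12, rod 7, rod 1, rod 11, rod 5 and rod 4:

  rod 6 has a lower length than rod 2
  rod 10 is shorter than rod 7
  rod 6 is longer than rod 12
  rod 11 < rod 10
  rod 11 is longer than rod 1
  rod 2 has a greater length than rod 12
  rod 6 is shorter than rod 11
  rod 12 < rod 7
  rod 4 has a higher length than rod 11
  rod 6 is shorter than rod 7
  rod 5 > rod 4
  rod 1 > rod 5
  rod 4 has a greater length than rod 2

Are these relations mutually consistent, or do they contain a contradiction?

Chaining the given relations yields rod 4 < rod 5 < rod 1 < rod 11, so rod 4 < rod 11. But one relation states rod 11 < rod 4. These cannot both hold.

inconsistent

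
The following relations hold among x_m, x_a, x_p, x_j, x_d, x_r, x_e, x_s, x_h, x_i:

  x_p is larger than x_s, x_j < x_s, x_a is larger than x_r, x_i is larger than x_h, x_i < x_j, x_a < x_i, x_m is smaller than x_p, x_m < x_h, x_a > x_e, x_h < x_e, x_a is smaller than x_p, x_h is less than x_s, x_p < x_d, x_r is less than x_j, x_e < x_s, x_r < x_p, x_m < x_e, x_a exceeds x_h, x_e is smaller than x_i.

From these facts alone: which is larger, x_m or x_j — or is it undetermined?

x_j

Following the relations from x_m: x_m < x_h < x_e < x_a < x_i < x_j.
So x_j is larger.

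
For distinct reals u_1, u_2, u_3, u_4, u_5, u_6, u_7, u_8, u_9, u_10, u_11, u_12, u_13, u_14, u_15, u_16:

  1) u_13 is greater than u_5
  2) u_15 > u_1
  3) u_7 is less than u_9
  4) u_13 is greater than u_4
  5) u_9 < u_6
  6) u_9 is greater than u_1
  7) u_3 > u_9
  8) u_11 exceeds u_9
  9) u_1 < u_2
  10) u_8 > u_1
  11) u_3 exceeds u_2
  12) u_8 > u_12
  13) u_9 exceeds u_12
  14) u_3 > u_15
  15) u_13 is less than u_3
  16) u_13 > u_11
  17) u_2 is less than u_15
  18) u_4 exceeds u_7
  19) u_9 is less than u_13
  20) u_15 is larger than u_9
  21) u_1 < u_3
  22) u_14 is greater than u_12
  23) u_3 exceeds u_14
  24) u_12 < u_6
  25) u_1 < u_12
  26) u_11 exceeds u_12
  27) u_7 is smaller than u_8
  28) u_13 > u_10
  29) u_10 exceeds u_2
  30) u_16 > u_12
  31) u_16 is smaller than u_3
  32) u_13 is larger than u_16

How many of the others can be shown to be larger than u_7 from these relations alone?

8

The elements the relations force above u_7 are u_4, u_9, u_15, u_11, u_8, u_13, u_6, u_3 — no chain reaches any other.
That is 8.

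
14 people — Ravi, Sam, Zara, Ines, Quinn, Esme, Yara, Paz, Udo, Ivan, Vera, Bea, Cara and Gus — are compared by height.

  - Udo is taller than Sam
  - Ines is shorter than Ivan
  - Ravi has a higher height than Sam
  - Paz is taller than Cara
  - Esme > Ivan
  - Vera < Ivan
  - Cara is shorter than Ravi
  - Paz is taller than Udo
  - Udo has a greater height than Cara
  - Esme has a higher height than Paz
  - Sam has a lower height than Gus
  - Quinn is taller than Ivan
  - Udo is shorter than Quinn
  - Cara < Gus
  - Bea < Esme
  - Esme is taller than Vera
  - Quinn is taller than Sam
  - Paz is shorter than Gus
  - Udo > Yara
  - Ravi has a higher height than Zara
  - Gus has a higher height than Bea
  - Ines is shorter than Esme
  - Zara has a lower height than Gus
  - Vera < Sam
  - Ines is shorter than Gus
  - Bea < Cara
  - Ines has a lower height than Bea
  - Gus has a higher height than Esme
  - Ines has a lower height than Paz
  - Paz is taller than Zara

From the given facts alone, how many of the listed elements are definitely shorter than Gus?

11

The elements the relations force below Gus are Ines, Bea, Yara, Cara, Vera, Sam, Zara, Udo, Paz, Ivan, Esme — no chain reaches any other.
That is 11.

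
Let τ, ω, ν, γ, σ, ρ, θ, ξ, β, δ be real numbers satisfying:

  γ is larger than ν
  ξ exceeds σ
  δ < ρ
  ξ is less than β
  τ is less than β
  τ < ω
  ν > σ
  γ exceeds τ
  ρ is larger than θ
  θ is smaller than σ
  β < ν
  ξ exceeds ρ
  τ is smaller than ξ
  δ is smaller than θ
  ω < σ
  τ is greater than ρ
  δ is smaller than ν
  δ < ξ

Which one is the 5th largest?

σ

Piecing the relations together gives one ordering: δ < θ < ρ < τ < ω < σ < ξ < β < ν < γ.
Counting 5 from the largest end gives σ.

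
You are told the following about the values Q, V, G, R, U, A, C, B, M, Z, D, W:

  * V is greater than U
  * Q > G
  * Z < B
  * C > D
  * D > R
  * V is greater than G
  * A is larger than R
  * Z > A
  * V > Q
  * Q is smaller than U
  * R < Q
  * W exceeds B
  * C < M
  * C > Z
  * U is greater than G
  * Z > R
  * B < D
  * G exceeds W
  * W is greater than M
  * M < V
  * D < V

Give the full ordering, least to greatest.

R < A < Z < B < D < C < M < W < G < Q < U < V

Each adjacent pair is fixed by a given relation: R < A; A < Z; Z < B; B < D; D < C; C < M; M < W; W < G; G < Q; Q < U; U < V. Chaining them end to end gives the full order.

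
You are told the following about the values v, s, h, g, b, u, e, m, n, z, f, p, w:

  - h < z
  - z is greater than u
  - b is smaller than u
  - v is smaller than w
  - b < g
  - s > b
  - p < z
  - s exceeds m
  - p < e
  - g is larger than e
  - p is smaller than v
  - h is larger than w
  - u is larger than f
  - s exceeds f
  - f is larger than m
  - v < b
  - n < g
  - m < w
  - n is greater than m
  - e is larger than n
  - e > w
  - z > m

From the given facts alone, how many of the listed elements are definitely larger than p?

From p the given relations immediately reach v, e, z.
From those, b, w, g — 6 in total.
From those, h, u, s — 9 in total.
Nothing else is reachable above p; 9 in all.

9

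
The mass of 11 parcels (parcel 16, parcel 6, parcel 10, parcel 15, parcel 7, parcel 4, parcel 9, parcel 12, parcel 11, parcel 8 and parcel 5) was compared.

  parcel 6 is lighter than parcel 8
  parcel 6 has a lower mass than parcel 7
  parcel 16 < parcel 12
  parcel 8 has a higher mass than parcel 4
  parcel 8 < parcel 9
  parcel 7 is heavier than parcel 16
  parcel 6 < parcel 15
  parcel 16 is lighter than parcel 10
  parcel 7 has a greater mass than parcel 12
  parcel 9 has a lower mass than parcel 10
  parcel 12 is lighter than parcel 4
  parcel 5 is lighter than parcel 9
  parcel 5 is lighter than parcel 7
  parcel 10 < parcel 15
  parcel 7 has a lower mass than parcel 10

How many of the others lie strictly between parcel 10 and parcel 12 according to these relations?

The relations place parcel 12 below parcel 10. An element lies strictly between them when it is forced above parcel 12 and also forced below parcel 10.
Above parcel 12: {parcel 4, parcel 7, parcel 8, parcel 9, parcel 15}. Below parcel 10: {parcel 16, parcel 6, parcel 5, parcel 4, parcel 7, parcel 8, parcel 9}.
Intersection: {parcel 4, parcel 7, parcel 8, parcel 9} — 4.

4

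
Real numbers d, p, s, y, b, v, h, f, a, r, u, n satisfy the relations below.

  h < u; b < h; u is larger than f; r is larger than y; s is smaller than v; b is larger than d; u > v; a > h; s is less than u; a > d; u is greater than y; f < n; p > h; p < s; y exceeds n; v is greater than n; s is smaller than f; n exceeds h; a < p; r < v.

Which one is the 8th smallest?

Chaining the given pairs: d < b < h < a < p < s < f < n < y < r < v < u.
Counting 8 from the smallest end gives n.

n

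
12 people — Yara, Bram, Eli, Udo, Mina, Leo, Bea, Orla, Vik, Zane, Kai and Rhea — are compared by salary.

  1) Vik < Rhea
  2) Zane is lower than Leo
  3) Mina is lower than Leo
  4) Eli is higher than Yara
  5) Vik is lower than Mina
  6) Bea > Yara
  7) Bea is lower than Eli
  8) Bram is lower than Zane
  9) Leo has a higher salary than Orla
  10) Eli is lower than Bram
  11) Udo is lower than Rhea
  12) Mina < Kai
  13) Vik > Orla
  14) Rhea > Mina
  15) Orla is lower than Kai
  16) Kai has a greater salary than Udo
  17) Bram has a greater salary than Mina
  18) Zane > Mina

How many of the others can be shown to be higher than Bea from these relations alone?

The elements the relations force above Bea are Eli, Bram, Zane, Leo — no chain reaches any other.
That is 4.

4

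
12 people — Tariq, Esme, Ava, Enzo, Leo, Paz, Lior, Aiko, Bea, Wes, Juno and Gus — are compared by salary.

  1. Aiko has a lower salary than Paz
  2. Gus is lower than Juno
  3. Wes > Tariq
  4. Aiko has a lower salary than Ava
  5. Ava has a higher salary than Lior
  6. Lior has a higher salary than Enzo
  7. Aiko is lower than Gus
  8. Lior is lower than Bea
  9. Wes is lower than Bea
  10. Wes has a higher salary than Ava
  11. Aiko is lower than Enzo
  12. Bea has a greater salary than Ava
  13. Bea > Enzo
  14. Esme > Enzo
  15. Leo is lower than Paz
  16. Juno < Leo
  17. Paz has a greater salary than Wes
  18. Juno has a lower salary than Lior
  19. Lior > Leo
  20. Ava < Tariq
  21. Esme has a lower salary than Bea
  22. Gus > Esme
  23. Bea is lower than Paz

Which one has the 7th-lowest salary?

Lior

The consecutive relations fix a unique order: Aiko < Enzo < Esme < Gus < Juno < Leo < Lior < Ava < Tariq < Wes < Bea < Paz.
Counting 7 from the smallest end gives Lior.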